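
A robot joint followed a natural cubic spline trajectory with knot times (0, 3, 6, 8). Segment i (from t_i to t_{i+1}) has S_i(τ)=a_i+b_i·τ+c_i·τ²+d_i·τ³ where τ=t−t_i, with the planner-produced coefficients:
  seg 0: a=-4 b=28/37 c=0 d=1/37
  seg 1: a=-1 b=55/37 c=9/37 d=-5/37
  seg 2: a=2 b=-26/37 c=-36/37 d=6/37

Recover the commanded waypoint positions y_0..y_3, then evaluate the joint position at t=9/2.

y_0=-4 y_1=-1 y_2=2 y_3=-2
S(9/2) = 391/296

y_0 = S_0(0) = a_0 = -4
y_1 = S_1(0) = a_1 = -1
y_2 = S_2(0) = a_2 = 2
y_3 = S_2(2) = -2
t_q=9/2 is in segment 1 (τ=3/2); S_1(τ)=391/296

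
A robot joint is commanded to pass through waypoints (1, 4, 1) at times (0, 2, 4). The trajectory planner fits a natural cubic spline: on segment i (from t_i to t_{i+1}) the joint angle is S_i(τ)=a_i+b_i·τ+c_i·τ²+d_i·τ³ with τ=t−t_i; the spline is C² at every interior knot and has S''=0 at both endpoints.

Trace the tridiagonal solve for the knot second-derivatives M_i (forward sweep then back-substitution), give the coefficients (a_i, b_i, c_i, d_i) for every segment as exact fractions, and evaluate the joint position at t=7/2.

Δ: Δ0=3/2, Δ1=-3/2
row 1: diag=8, rhs=-18; c'=1/4, d'=-9/4
back: M1=-9/4
M: M0=0, M1=-9/4, M2=0
seg 0: a=1, c=M0/2=0, d=(M1−M0)/(6·2)=-3/16, b=Δ0−h0·(2M0+M1)/6=9/4
seg 1: a=4, c=M1/2=-9/8, d=(M2−M1)/(6·2)=3/16, b=Δ1−h1·(2M1+M2)/6=0
t_q=7/2 → seg 1, τ=3/2; S=4+0·τ+-9/8·τ²+3/16·τ³=269/128

  seg 0: a=1 b=9/4 c=0 d=-3/16
  seg 1: a=4 b=0 c=-9/8 d=3/16
S(7/2) = 269/128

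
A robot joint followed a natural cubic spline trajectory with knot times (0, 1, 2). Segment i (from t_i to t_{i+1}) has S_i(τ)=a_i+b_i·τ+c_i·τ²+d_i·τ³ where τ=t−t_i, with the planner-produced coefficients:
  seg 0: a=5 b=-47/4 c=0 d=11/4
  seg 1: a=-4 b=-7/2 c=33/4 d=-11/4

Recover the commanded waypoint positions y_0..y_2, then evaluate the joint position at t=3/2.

y_0=5 y_1=-4 y_2=-2
S(3/2) = -129/32

y_0 = S_0(0) = a_0 = 5
y_1 = S_1(0) = a_1 = -4
y_2 = S_1(1) = -2
t_q=3/2 is in segment 1 (τ=1/2); S_1(τ)=-129/32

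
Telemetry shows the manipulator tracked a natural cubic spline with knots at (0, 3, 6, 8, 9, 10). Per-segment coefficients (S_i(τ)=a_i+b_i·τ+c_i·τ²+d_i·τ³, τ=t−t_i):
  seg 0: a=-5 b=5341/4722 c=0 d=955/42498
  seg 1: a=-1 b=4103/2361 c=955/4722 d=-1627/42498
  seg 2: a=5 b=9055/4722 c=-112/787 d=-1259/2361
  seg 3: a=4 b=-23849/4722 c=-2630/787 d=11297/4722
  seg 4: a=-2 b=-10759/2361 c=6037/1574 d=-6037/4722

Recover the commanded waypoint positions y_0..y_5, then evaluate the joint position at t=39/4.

y_0 = S_0(0) = a_0 = -5
y_1 = S_1(0) = a_1 = -1
y_2 = S_2(0) = a_2 = 5
y_3 = S_3(0) = a_3 = 4
y_4 = S_4(0) = a_4 = -2
y_5 = S_4(1) = -4
t_q=39/4 is in segment 4 (τ=3/4); S_4(τ)=-382761/100736

y_0=-5 y_1=-1 y_2=5 y_3=4 y_4=-2 y_5=-4
S(39/4) = -382761/100736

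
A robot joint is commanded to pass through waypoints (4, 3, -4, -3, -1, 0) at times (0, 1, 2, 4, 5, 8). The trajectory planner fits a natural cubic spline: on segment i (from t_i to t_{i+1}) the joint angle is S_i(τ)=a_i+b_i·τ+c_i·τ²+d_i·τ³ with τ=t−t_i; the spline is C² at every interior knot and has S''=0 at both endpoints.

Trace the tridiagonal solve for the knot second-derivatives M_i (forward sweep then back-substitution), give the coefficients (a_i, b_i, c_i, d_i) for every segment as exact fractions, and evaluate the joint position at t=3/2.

Δ: Δ0=-1, Δ1=-7, Δ2=1/2, Δ3=2, Δ4=1/3
row 1: diag=4, rhs=-36; c'=1/4, d'=-9
row 2: denom=6−1·1/4=23/4; d'=(45−1·-9)/(23/4)=216/23
row 3: denom=6−2·8/23=122/23; d'=(9−2·216/23)/(122/23)=-225/122
row 4: denom=8−1·23/122=953/122; d'=(-10−1·-225/122)/(953/122)=-995/953
back: M4=-995/953
back: M3=-225/122−23/122·-995/953=-1570/953
back: M2=216/23−8/23·-1570/953=9496/953
back: M1=-9−1/4·9496/953=-10951/953
M: M0=0, M1=-10951/953, M2=9496/953, M3=-1570/953, M4=-995/953, M5=0
seg 0: a=4, c=M0/2=0, d=(M1−M0)/(6·1)=-10951/5718, b=Δ0−h0·(2M0+M1)/6=5233/5718
seg 1: a=3, c=M1/2=-10951/1906, d=(M2−M1)/(6·1)=20447/5718, b=Δ1−h1·(2M1+M2)/6=-13810/2859
seg 2: a=-4, c=M2/2=4748/953, d=(M3−M2)/(6·2)=-5533/5718, b=Δ2−h2·(2M2+M3)/6=-31985/5718
seg 3: a=-3, c=M3/2=-785/953, d=(M4−M3)/(6·1)=575/5718, b=Δ3−h3·(2M3+M4)/6=15571/5718
seg 4: a=-1, c=M4/2=-995/1906, d=(M5−M4)/(6·3)=995/17154, b=Δ4−h4·(2M4+M5)/6=3938/2859
t_q=3/2 → seg 1, τ=1/2; S=3+-13810/2859·τ+-10951/1906·τ²+20447/5718·τ³=-6169/15248

  seg 0: a=4 b=5233/5718 c=0 d=-10951/5718
  seg 1: a=3 b=-13810/2859 c=-10951/1906 d=20447/5718
  seg 2: a=-4 b=-31985/5718 c=4748/953 d=-5533/5718
  seg 3: a=-3 b=15571/5718 c=-785/953 d=575/5718
  seg 4: a=-1 b=3938/2859 c=-995/1906 d=995/17154
S(3/2) = -6169/15248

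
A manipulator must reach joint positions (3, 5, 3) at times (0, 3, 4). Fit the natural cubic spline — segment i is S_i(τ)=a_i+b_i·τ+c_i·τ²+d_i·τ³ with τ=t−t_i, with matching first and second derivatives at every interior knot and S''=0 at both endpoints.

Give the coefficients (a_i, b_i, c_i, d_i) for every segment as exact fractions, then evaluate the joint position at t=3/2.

  seg 0: a=3 b=5/3 c=0 d=-1/9
  seg 1: a=5 b=-4/3 c=-1 d=1/3
S(3/2) = 41/8

Δ: Δ0=2/3, Δ1=-2
row 1: diag=8, rhs=-16; c'=1/8, d'=-2
back: M1=-2
M: M0=0, M1=-2, M2=0
seg 0: a=3, c=M0/2=0, d=(M1−M0)/(6·3)=-1/9, b=Δ0−h0·(2M0+M1)/6=5/3
seg 1: a=5, c=M1/2=-1, d=(M2−M1)/(6·1)=1/3, b=Δ1−h1·(2M1+M2)/6=-4/3
t_q=3/2 → seg 0, τ=3/2; S=3+5/3·τ+0·τ²+-1/9·τ³=41/8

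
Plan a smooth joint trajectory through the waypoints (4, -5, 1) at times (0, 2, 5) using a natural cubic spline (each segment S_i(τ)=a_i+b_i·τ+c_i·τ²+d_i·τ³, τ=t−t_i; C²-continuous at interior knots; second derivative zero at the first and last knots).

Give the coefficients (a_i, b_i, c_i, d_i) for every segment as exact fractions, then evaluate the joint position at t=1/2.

  seg 0: a=4 b=-29/5 c=0 d=13/40
  seg 1: a=-5 b=-19/10 c=39/20 d=-13/60
S(1/2) = 73/64

Δ: Δ0=-9/2, Δ1=2
row 1: diag=10, rhs=39; c'=3/10, d'=39/10
back: M1=39/10
M: M0=0, M1=39/10, M2=0
seg 0: a=4, c=M0/2=0, d=(M1−M0)/(6·2)=13/40, b=Δ0−h0·(2M0+M1)/6=-29/5
seg 1: a=-5, c=M1/2=39/20, d=(M2−M1)/(6·3)=-13/60, b=Δ1−h1·(2M1+M2)/6=-19/10
t_q=1/2 → seg 0, τ=1/2; S=4+-29/5·τ+0·τ²+13/40·τ³=73/64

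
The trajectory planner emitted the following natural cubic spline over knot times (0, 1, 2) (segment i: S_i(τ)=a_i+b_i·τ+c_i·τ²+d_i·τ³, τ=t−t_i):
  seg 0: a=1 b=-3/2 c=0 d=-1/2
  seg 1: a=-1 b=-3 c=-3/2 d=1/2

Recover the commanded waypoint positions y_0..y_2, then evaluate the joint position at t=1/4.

y_0 = S_0(0) = a_0 = 1
y_1 = S_1(0) = a_1 = -1
y_2 = S_1(1) = -5
t_q=1/4 is in segment 0 (τ=1/4); S_0(τ)=79/128

y_0=1 y_1=-1 y_2=-5
S(1/4) = 79/128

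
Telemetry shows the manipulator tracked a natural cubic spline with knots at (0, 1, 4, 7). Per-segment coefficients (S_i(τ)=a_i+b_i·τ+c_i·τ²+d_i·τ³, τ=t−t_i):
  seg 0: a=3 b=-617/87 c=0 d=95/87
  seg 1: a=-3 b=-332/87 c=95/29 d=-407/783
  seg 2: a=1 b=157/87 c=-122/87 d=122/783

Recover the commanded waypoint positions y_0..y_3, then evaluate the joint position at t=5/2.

y_0 = S_0(0) = a_0 = 3
y_1 = S_1(0) = a_1 = -3
y_2 = S_2(0) = a_2 = 1
y_3 = S_2(3) = -2
t_q=5/2 is in segment 1 (τ=3/2); S_1(τ)=-721/232

y_0=3 y_1=-3 y_2=1 y_3=-2
S(5/2) = -721/232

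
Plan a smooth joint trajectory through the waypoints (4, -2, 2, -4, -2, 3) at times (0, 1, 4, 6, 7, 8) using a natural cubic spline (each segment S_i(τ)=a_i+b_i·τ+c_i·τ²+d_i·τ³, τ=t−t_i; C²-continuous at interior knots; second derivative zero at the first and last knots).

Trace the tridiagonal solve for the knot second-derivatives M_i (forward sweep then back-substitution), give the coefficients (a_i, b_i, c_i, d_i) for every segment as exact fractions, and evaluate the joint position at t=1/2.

  seg 0: a=4 b=-33001/4515 c=0 d=5911/4515
  seg 1: a=-2 b=-15268/4515 c=5911/1505 d=-10637/13545
  seg 2: a=2 b=-4603/4515 c=-4726/1505 d=9707/9030
  seg 3: a=-4 b=-439/645 c=4981/1505 d=-568/903
  seg 4: a=-2 b=18293/4515 c=2141/1505 d=-2141/4515
S(1/2) = 6129/12040

Δ: Δ0=-6, Δ1=4/3, Δ2=-3, Δ3=2, Δ4=5
row 1: diag=8, rhs=44; c'=3/8, d'=11/2
row 2: denom=10−3·3/8=71/8; d'=(-26−3·11/2)/(71/8)=-340/71
row 3: denom=6−2·16/71=394/71; d'=(30−2·-340/71)/(394/71)=1405/197
row 4: denom=4−1·71/394=1505/394; d'=(18−1·1405/197)/(1505/394)=4282/1505
back: M4=4282/1505
back: M3=1405/197−71/394·4282/1505=9962/1505
back: M2=-340/71−16/71·9962/1505=-9452/1505
back: M1=11/2−3/8·-9452/1505=11822/1505
M: M0=0, M1=11822/1505, M2=-9452/1505, M3=9962/1505, M4=4282/1505, M5=0
seg 0: a=4, c=M0/2=0, d=(M1−M0)/(6·1)=5911/4515, b=Δ0−h0·(2M0+M1)/6=-33001/4515
seg 1: a=-2, c=M1/2=5911/1505, d=(M2−M1)/(6·3)=-10637/13545, b=Δ1−h1·(2M1+M2)/6=-15268/4515
seg 2: a=2, c=M2/2=-4726/1505, d=(M3−M2)/(6·2)=9707/9030, b=Δ2−h2·(2M2+M3)/6=-4603/4515
seg 3: a=-4, c=M3/2=4981/1505, d=(M4−M3)/(6·1)=-568/903, b=Δ3−h3·(2M3+M4)/6=-439/645
seg 4: a=-2, c=M4/2=2141/1505, d=(M5−M4)/(6·1)=-2141/4515, b=Δ4−h4·(2M4+M5)/6=18293/4515
t_q=1/2 → seg 0, τ=1/2; S=4+-33001/4515·τ+0·τ²+5911/4515·τ³=6129/12040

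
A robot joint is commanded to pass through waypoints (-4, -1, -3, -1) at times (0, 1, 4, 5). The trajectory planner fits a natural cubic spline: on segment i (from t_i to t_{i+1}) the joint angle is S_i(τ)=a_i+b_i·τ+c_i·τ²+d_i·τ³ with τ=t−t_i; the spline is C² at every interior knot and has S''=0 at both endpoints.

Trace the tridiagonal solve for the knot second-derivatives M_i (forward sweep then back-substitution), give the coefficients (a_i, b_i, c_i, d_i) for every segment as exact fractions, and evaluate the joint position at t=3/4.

Δ: Δ0=3, Δ1=-2/3, Δ2=2
row 1: diag=8, rhs=-22; c'=3/8, d'=-11/4
row 2: denom=8−3·3/8=55/8; d'=(16−3·-11/4)/(55/8)=194/55
back: M2=194/55
back: M1=-11/4−3/8·194/55=-224/55
M: M0=0, M1=-224/55, M2=194/55, M3=0
seg 0: a=-4, c=M0/2=0, d=(M1−M0)/(6·1)=-112/165, b=Δ0−h0·(2M0+M1)/6=607/165
seg 1: a=-1, c=M1/2=-112/55, d=(M2−M1)/(6·3)=19/45, b=Δ1−h1·(2M1+M2)/6=271/165
seg 2: a=-3, c=M2/2=97/55, d=(M3−M2)/(6·1)=-97/165, b=Δ2−h2·(2M2+M3)/6=136/165
t_q=3/4 → seg 0, τ=3/4; S=-4+607/165·τ+0·τ²+-112/165·τ³=-84/55

  seg 0: a=-4 b=607/165 c=0 d=-112/165
  seg 1: a=-1 b=271/165 c=-112/55 d=19/45
  seg 2: a=-3 b=136/165 c=97/55 d=-97/165
S(3/4) = -84/55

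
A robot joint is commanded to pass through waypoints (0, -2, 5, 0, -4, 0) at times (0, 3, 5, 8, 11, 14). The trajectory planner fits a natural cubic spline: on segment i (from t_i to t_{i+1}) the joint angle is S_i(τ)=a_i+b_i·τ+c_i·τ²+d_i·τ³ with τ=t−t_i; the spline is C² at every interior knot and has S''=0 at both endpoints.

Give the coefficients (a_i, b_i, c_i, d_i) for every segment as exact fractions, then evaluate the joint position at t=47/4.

  seg 0: a=0 b=-1531/660 c=0 d=1091/5940
  seg 1: a=-2 b=871/330 c=1091/660 d=-269/440
  seg 2: a=5 b=316/165 c=-133/66 d=271/990
  seg 3: a=0 b=-919/330 c=74/165 d=7/594
  seg 4: a=-4 b=37/165 c=61/110 d=-61/990
S(47/4) = -24963/7040

Δ: Δ0=-2/3, Δ1=7/2, Δ2=-5/3, Δ3=-4/3, Δ4=4/3
row 1: diag=10, rhs=25; c'=1/5, d'=5/2
row 2: denom=10−2·1/5=48/5; d'=(-31−2·5/2)/(48/5)=-15/4
row 3: denom=12−3·5/16=177/16; d'=(2−3·-15/4)/(177/16)=212/177
row 4: denom=12−3·16/59=660/59; d'=(16−3·212/177)/(660/59)=61/55
back: M4=61/55
back: M3=212/177−16/59·61/55=148/165
back: M2=-15/4−5/16·148/165=-133/33
back: M1=5/2−1/5·-133/33=1091/330
M: M0=0, M1=1091/330, M2=-133/33, M3=148/165, M4=61/55, M5=0
seg 0: a=0, c=M0/2=0, d=(M1−M0)/(6·3)=1091/5940, b=Δ0−h0·(2M0+M1)/6=-1531/660
seg 1: a=-2, c=M1/2=1091/660, d=(M2−M1)/(6·2)=-269/440, b=Δ1−h1·(2M1+M2)/6=871/330
seg 2: a=5, c=M2/2=-133/66, d=(M3−M2)/(6·3)=271/990, b=Δ2−h2·(2M2+M3)/6=316/165
seg 3: a=0, c=M3/2=74/165, d=(M4−M3)/(6·3)=7/594, b=Δ3−h3·(2M3+M4)/6=-919/330
seg 4: a=-4, c=M4/2=61/110, d=(M5−M4)/(6·3)=-61/990, b=Δ4−h4·(2M4+M5)/6=37/165
t_q=47/4 → seg 4, τ=3/4; S=-4+37/165·τ+61/110·τ²+-61/990·τ³=-24963/7040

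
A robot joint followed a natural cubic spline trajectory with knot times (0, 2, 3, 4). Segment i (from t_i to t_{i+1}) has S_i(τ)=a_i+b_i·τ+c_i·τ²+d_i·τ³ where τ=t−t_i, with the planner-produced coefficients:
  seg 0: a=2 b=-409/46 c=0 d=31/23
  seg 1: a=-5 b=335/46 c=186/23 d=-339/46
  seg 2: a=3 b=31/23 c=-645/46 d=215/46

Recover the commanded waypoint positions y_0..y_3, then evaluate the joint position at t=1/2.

y_0=2 y_1=-5 y_2=3 y_3=-5
S(1/2) = -419/184

y_0 = S_0(0) = a_0 = 2
y_1 = S_1(0) = a_1 = -5
y_2 = S_2(0) = a_2 = 3
y_3 = S_2(1) = -5
t_q=1/2 is in segment 0 (τ=1/2); S_0(τ)=-419/184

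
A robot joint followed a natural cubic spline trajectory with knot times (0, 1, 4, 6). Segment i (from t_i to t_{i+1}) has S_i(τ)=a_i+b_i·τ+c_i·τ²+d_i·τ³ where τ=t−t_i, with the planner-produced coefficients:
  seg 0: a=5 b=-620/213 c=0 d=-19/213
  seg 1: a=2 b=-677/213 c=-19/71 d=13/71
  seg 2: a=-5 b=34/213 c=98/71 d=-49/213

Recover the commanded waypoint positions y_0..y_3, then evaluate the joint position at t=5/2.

y_0 = S_0(0) = a_0 = 5
y_1 = S_1(0) = a_1 = 2
y_2 = S_2(0) = a_2 = -5
y_3 = S_2(2) = -1
t_q=5/2 is in segment 1 (τ=3/2); S_1(τ)=-1563/568

y_0=5 y_1=2 y_2=-5 y_3=-1
S(5/2) = -1563/568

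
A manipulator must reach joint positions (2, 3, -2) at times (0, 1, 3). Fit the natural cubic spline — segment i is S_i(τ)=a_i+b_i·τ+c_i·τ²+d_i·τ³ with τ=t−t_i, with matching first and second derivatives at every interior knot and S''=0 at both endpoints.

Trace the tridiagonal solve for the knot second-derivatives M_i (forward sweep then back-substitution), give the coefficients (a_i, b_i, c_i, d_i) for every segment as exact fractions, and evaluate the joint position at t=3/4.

Δ: Δ0=1, Δ1=-5/2
row 1: diag=6, rhs=-21; c'=1/3, d'=-7/2
back: M1=-7/2
M: M0=0, M1=-7/2, M2=0
seg 0: a=2, c=M0/2=0, d=(M1−M0)/(6·1)=-7/12, b=Δ0−h0·(2M0+M1)/6=19/12
seg 1: a=3, c=M1/2=-7/4, d=(M2−M1)/(6·2)=7/24, b=Δ1−h1·(2M1+M2)/6=-1/6
t_q=3/4 → seg 0, τ=3/4; S=2+19/12·τ+0·τ²+-7/12·τ³=753/256

  seg 0: a=2 b=19/12 c=0 d=-7/12
  seg 1: a=3 b=-1/6 c=-7/4 d=7/24
S(3/4) = 753/256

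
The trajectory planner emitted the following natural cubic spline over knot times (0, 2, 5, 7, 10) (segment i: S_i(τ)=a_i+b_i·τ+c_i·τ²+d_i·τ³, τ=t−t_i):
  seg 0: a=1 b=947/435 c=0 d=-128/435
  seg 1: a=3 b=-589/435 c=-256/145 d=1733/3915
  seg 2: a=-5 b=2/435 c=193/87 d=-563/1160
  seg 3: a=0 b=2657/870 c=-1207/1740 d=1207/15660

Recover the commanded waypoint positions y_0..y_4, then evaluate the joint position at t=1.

y_0=1 y_1=3 y_2=-5 y_3=0 y_4=5
S(1) = 418/145

y_0 = S_0(0) = a_0 = 1
y_1 = S_1(0) = a_1 = 3
y_2 = S_2(0) = a_2 = -5
y_3 = S_3(0) = a_3 = 0
y_4 = S_3(3) = 5
t_q=1 is in segment 0 (τ=1); S_0(τ)=418/145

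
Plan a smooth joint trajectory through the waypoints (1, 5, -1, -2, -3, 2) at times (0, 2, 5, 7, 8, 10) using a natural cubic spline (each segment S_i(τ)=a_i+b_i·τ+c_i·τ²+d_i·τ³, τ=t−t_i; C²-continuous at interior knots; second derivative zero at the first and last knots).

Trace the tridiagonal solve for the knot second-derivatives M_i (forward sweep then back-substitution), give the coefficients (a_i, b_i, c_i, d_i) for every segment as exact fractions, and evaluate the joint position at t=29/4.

Δ: Δ0=2, Δ1=-2, Δ2=-1/2, Δ3=-1, Δ4=5/2
row 1: diag=10, rhs=-24; c'=3/10, d'=-12/5
row 2: denom=10−3·3/10=91/10; d'=(9−3·-12/5)/(91/10)=162/91
row 3: denom=6−2·20/91=506/91; d'=(-3−2·162/91)/(506/91)=-597/506
row 4: denom=6−1·91/506=2945/506; d'=(21−1·-597/506)/(2945/506)=11223/2945
back: M4=11223/2945
back: M3=-597/506−91/506·11223/2945=-5493/2945
back: M2=162/91−20/91·-5493/2945=1290/589
back: M1=-12/5−3/10·1290/589=-9003/2945
M: M0=0, M1=-9003/2945, M2=1290/589, M3=-5493/2945, M4=11223/2945, M5=0
seg 0: a=1, c=M0/2=0, d=(M1−M0)/(6·2)=-3001/11780, b=Δ0−h0·(2M0+M1)/6=8891/2945
seg 1: a=5, c=M1/2=-9003/5890, d=(M2−M1)/(6·3)=1717/5890, b=Δ1−h1·(2M1+M2)/6=-112/2945
seg 2: a=-1, c=M2/2=645/589, d=(M3−M2)/(6·2)=-3981/11780, b=Δ2−h2·(2M2+M3)/6=-7883/5890
seg 3: a=-2, c=M3/2=-5493/5890, d=(M4−M3)/(6·1)=2786/2945, b=Δ3−h3·(2M3+M4)/6=-5969/5890
seg 4: a=-3, c=M4/2=11223/5890, d=(M5−M4)/(6·2)=-3741/11780, b=Δ4−h4·(2M4+M5)/6=-239/5890
t_q=29/4 → seg 3, τ=1/4; S=-2+-5969/5890·τ+-5493/5890·τ²+2786/2945·τ³=-27057/11780

  seg 0: a=1 b=8891/2945 c=0 d=-3001/11780
  seg 1: a=5 b=-112/2945 c=-9003/5890 d=1717/5890
  seg 2: a=-1 b=-7883/5890 c=645/589 d=-3981/11780
  seg 3: a=-2 b=-5969/5890 c=-5493/5890 d=2786/2945
  seg 4: a=-3 b=-239/5890 c=11223/5890 d=-3741/11780
S(29/4) = -27057/11780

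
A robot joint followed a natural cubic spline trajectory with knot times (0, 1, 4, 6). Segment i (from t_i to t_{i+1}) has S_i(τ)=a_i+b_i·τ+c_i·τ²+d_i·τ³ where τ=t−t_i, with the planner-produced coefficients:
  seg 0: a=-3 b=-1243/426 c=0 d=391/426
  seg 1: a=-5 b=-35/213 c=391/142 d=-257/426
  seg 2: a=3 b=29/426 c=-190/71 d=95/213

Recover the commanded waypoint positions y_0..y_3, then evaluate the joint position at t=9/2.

y_0=-3 y_1=-5 y_2=3 y_3=-4
S(9/2) = 1375/568

y_0 = S_0(0) = a_0 = -3
y_1 = S_1(0) = a_1 = -5
y_2 = S_2(0) = a_2 = 3
y_3 = S_2(2) = -4
t_q=9/2 is in segment 2 (τ=1/2); S_2(τ)=1375/568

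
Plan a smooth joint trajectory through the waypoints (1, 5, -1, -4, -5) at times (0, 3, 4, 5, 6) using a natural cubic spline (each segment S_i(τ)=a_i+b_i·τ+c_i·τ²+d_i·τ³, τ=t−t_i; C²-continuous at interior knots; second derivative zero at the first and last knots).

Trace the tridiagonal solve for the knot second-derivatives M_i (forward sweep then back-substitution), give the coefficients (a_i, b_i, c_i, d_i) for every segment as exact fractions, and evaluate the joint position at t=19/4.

  seg 0: a=1 b=386/87 c=0 d=-10/29
  seg 1: a=5 b=-424/87 c=-90/29 d=172/87
  seg 2: a=-1 b=-448/87 c=82/29 d=-59/87
  seg 3: a=-4 b=-133/87 c=23/29 d=-23/87
S(19/4) = -6603/1856

Δ: Δ0=4/3, Δ1=-6, Δ2=-3, Δ3=-1
row 1: diag=8, rhs=-44; c'=1/8, d'=-11/2
row 2: denom=4−1·1/8=31/8; d'=(18−1·-11/2)/(31/8)=188/31
row 3: denom=4−1·8/31=116/31; d'=(12−1·188/31)/(116/31)=46/29
back: M3=46/29
back: M2=188/31−8/31·46/29=164/29
back: M1=-11/2−1/8·164/29=-180/29
M: M0=0, M1=-180/29, M2=164/29, M3=46/29, M4=0
seg 0: a=1, c=M0/2=0, d=(M1−M0)/(6·3)=-10/29, b=Δ0−h0·(2M0+M1)/6=386/87
seg 1: a=5, c=M1/2=-90/29, d=(M2−M1)/(6·1)=172/87, b=Δ1−h1·(2M1+M2)/6=-424/87
seg 2: a=-1, c=M2/2=82/29, d=(M3−M2)/(6·1)=-59/87, b=Δ2−h2·(2M2+M3)/6=-448/87
seg 3: a=-4, c=M3/2=23/29, d=(M4−M3)/(6·1)=-23/87, b=Δ3−h3·(2M3+M4)/6=-133/87
t_q=19/4 → seg 2, τ=3/4; S=-1+-448/87·τ+82/29·τ²+-59/87·τ³=-6603/1856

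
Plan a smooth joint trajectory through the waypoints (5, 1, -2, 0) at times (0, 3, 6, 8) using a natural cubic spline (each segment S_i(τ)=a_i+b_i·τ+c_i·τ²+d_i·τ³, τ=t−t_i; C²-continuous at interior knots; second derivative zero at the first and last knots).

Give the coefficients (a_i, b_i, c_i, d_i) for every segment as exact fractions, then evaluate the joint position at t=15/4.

  seg 0: a=5 b=-140/111 c=0 d=-8/999
  seg 1: a=1 b=-164/111 c=-8/111 d=77/999
  seg 2: a=-2 b=19/111 c=23/37 d=-23/222
S(15/4) = -275/2368

Δ: Δ0=-4/3, Δ1=-1, Δ2=1
row 1: diag=12, rhs=2; c'=1/4, d'=1/6
row 2: denom=10−3·1/4=37/4; d'=(12−3·1/6)/(37/4)=46/37
back: M2=46/37
back: M1=1/6−1/4·46/37=-16/111
M: M0=0, M1=-16/111, M2=46/37, M3=0
seg 0: a=5, c=M0/2=0, d=(M1−M0)/(6·3)=-8/999, b=Δ0−h0·(2M0+M1)/6=-140/111
seg 1: a=1, c=M1/2=-8/111, d=(M2−M1)/(6·3)=77/999, b=Δ1−h1·(2M1+M2)/6=-164/111
seg 2: a=-2, c=M2/2=23/37, d=(M3−M2)/(6·2)=-23/222, b=Δ2−h2·(2M2+M3)/6=19/111
t_q=15/4 → seg 1, τ=3/4; S=1+-164/111·τ+-8/111·τ²+77/999·τ³=-275/2368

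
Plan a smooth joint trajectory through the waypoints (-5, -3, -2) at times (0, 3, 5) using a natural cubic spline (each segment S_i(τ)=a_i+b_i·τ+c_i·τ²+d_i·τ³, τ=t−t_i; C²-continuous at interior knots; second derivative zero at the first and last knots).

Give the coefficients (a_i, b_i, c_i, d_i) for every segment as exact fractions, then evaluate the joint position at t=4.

Δ: Δ0=2/3, Δ1=1/2
row 1: diag=10, rhs=-1; c'=1/5, d'=-1/10
back: M1=-1/10
M: M0=0, M1=-1/10, M2=0
seg 0: a=-5, c=M0/2=0, d=(M1−M0)/(6·3)=-1/180, b=Δ0−h0·(2M0+M1)/6=43/60
seg 1: a=-3, c=M1/2=-1/20, d=(M2−M1)/(6·2)=1/120, b=Δ1−h1·(2M1+M2)/6=17/30
t_q=4 → seg 1, τ=1; S=-3+17/30·τ+-1/20·τ²+1/120·τ³=-99/40

  seg 0: a=-5 b=43/60 c=0 d=-1/180
  seg 1: a=-3 b=17/30 c=-1/20 d=1/120
S(4) = -99/40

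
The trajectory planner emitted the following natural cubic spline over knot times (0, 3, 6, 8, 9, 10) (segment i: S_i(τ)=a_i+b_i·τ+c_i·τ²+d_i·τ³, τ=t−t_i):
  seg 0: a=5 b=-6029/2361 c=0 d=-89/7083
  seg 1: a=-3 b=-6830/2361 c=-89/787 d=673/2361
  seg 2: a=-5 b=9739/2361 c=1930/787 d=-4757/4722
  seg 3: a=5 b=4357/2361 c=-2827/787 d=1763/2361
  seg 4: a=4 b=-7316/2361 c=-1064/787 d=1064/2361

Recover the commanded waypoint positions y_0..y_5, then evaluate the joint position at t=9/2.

y_0 = S_0(0) = a_0 = 5
y_1 = S_1(0) = a_1 = -3
y_2 = S_2(0) = a_2 = -5
y_3 = S_3(0) = a_3 = 5
y_4 = S_4(0) = a_4 = 4
y_5 = S_4(1) = 0
t_q=9/2 is in segment 1 (τ=3/2); S_1(τ)=-41753/6296

y_0=5 y_1=-3 y_2=-5 y_3=5 y_4=4 y_5=0
S(9/2) = -41753/6296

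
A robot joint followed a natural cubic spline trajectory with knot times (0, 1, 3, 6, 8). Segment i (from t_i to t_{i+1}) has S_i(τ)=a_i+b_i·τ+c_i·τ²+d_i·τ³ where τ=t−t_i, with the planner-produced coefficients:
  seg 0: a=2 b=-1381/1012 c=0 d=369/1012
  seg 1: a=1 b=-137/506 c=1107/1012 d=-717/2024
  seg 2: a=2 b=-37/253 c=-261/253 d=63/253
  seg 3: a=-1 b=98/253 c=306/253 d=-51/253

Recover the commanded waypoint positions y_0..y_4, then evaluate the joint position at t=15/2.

y_0 = S_0(0) = a_0 = 2
y_1 = S_1(0) = a_1 = 1
y_2 = S_2(0) = a_2 = 2
y_3 = S_3(0) = a_3 = -1
y_4 = S_3(2) = 3
t_q=15/2 is in segment 3 (τ=3/2); S_3(τ)=3283/2024

y_0=2 y_1=1 y_2=2 y_3=-1 y_4=3
S(15/2) = 3283/2024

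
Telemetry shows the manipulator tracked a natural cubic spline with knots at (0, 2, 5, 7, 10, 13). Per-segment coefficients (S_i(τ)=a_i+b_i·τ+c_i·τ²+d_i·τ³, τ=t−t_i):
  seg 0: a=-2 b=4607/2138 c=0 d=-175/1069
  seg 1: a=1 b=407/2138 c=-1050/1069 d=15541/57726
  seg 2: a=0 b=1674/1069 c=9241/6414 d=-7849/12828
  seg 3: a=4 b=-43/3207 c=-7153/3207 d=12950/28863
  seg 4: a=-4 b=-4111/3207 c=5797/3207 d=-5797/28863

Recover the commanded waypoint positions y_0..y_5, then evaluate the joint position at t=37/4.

y_0=-2 y_1=1 y_2=0 y_3=4 y_4=-4 y_5=3
S(37/4) = -75637/34208

y_0 = S_0(0) = a_0 = -2
y_1 = S_1(0) = a_1 = 1
y_2 = S_2(0) = a_2 = 0
y_3 = S_3(0) = a_3 = 4
y_4 = S_4(0) = a_4 = -4
y_5 = S_4(3) = 3
t_q=37/4 is in segment 3 (τ=9/4); S_3(τ)=-75637/34208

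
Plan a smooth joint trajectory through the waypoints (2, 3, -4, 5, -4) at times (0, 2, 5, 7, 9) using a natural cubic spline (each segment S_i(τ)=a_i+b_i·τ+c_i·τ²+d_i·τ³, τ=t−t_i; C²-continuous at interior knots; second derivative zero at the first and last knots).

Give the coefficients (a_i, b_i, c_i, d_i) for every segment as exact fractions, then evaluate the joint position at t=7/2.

Δ: Δ0=1/2, Δ1=-7/3, Δ2=9/2, Δ3=-9/2
row 1: diag=10, rhs=-17; c'=3/10, d'=-17/10
row 2: denom=10−3·3/10=91/10; d'=(41−3·-17/10)/(91/10)=461/91
row 3: denom=8−2·20/91=688/91; d'=(-54−2·461/91)/(688/91)=-1459/172
back: M3=-1459/172
back: M2=461/91−20/91·-1459/172=298/43
back: M1=-17/10−3/10·298/43=-325/86
M: M0=0, M1=-325/86, M2=298/43, M3=-1459/172, M4=0
seg 0: a=2, c=M0/2=0, d=(M1−M0)/(6·2)=-325/1032, b=Δ0−h0·(2M0+M1)/6=227/129
seg 1: a=3, c=M1/2=-325/172, d=(M2−M1)/(6·3)=307/516, b=Δ1−h1·(2M1+M2)/6=-521/258
seg 2: a=-4, c=M2/2=149/43, d=(M3−M2)/(6·2)=-2651/2064, b=Δ2−h2·(2M2+M3)/6=1397/516
seg 3: a=5, c=M3/2=-1459/344, d=(M4−M3)/(6·2)=1459/2064, b=Δ3−h3·(2M3+M4)/6=149/129
t_q=7/2 → seg 1, τ=3/2; S=3+-521/258·τ+-325/172·τ²+307/516·τ³=-3127/1376

  seg 0: a=2 b=227/129 c=0 d=-325/1032
  seg 1: a=3 b=-521/258 c=-325/172 d=307/516
  seg 2: a=-4 b=1397/516 c=149/43 d=-2651/2064
  seg 3: a=5 b=149/129 c=-1459/344 d=1459/2064
S(7/2) = -3127/1376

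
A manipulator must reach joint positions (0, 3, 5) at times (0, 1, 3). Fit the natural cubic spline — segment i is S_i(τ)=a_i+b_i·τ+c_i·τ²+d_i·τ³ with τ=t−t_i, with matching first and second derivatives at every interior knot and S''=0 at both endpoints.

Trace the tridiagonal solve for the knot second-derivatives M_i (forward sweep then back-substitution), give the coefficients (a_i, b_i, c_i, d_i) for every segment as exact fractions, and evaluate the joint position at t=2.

Δ: Δ0=3, Δ1=1
row 1: diag=6, rhs=-12; c'=1/3, d'=-2
back: M1=-2
M: M0=0, M1=-2, M2=0
seg 0: a=0, c=M0/2=0, d=(M1−M0)/(6·1)=-1/3, b=Δ0−h0·(2M0+M1)/6=10/3
seg 1: a=3, c=M1/2=-1, d=(M2−M1)/(6·2)=1/6, b=Δ1−h1·(2M1+M2)/6=7/3
t_q=2 → seg 1, τ=1; S=3+7/3·τ+-1·τ²+1/6·τ³=9/2

  seg 0: a=0 b=10/3 c=0 d=-1/3
  seg 1: a=3 b=7/3 c=-1 d=1/6
S(2) = 9/2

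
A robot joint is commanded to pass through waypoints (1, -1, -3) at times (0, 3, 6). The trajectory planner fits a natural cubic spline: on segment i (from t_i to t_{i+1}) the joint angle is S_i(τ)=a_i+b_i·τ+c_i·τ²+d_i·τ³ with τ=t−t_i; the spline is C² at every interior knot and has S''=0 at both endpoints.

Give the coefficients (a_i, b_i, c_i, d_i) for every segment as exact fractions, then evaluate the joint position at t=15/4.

Δ: Δ0=-2/3, Δ1=-2/3
row 1: diag=12, rhs=0; c'=1/4, d'=0
back: M1=0
M: M0=0, M1=0, M2=0
seg 0: a=1, c=M0/2=0, d=(M1−M0)/(6·3)=0, b=Δ0−h0·(2M0+M1)/6=-2/3
seg 1: a=-1, c=M1/2=0, d=(M2−M1)/(6·3)=0, b=Δ1−h1·(2M1+M2)/6=-2/3
t_q=15/4 → seg 1, τ=3/4; S=-1+-2/3·τ+0·τ²+0·τ³=-3/2

  seg 0: a=1 b=-2/3 c=0 d=0
  seg 1: a=-1 b=-2/3 c=0 d=0
S(15/4) = -3/2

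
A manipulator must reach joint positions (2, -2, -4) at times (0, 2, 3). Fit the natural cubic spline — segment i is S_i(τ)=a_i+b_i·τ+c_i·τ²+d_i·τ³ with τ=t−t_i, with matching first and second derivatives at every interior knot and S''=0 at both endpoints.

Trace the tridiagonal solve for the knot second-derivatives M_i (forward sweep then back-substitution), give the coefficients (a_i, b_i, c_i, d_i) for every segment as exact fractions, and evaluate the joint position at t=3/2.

Δ: Δ0=-2, Δ1=-2
row 1: diag=6, rhs=0; c'=1/6, d'=0
back: M1=0
M: M0=0, M1=0, M2=0
seg 0: a=2, c=M0/2=0, d=(M1−M0)/(6·2)=0, b=Δ0−h0·(2M0+M1)/6=-2
seg 1: a=-2, c=M1/2=0, d=(M2−M1)/(6·1)=0, b=Δ1−h1·(2M1+M2)/6=-2
t_q=3/2 → seg 0, τ=3/2; S=2+-2·τ+0·τ²+0·τ³=-1

  seg 0: a=2 b=-2 c=0 d=0
  seg 1: a=-2 b=-2 c=0 d=0
S(3/2) = -1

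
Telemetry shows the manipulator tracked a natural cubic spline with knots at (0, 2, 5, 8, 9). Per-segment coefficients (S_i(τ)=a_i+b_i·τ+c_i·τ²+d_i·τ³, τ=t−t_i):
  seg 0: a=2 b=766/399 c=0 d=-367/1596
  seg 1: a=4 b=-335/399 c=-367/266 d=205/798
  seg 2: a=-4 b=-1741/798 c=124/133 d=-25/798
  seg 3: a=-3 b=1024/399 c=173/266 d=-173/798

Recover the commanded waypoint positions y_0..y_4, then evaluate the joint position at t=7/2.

y_0 = S_0(0) = a_0 = 2
y_1 = S_1(0) = a_1 = 4
y_2 = S_2(0) = a_2 = -4
y_3 = S_3(0) = a_3 = -3
y_4 = S_3(1) = 0
t_q=7/2 is in segment 1 (τ=3/2); S_1(τ)=153/304

y_0=2 y_1=4 y_2=-4 y_3=-3 y_4=0
S(7/2) = 153/304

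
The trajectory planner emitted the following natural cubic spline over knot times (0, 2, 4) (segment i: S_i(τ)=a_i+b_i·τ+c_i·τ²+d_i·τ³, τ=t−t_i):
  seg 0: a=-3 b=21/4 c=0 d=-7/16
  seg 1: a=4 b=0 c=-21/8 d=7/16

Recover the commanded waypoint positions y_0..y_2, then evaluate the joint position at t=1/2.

y_0 = S_0(0) = a_0 = -3
y_1 = S_1(0) = a_1 = 4
y_2 = S_1(2) = -3
t_q=1/2 is in segment 0 (τ=1/2); S_0(τ)=-55/128

y_0=-3 y_1=4 y_2=-3
S(1/2) = -55/128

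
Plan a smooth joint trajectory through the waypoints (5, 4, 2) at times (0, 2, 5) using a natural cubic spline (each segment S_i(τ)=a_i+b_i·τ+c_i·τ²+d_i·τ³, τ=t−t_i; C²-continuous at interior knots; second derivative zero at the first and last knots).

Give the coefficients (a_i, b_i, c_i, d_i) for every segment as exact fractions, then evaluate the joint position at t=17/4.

Δ: Δ0=-1/2, Δ1=-2/3
row 1: diag=10, rhs=-1; c'=3/10, d'=-1/10
back: M1=-1/10
M: M0=0, M1=-1/10, M2=0
seg 0: a=5, c=M0/2=0, d=(M1−M0)/(6·2)=-1/120, b=Δ0−h0·(2M0+M1)/6=-7/15
seg 1: a=4, c=M1/2=-1/20, d=(M2−M1)/(6·3)=1/180, b=Δ1−h1·(2M1+M2)/6=-17/30
t_q=17/4 → seg 1, τ=9/4; S=4+-17/30·τ+-1/20·τ²+1/180·τ³=649/256

  seg 0: a=5 b=-7/15 c=0 d=-1/120
  seg 1: a=4 b=-17/30 c=-1/20 d=1/180
S(17/4) = 649/256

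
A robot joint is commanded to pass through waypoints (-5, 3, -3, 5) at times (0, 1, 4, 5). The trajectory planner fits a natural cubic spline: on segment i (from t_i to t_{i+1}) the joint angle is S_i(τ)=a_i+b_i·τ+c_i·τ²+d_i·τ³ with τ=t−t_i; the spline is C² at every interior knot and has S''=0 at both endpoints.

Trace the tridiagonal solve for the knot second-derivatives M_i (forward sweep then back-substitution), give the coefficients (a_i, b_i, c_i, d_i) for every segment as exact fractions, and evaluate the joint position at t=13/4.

Δ: Δ0=8, Δ1=-2, Δ2=8
row 1: diag=8, rhs=-60; c'=3/8, d'=-15/2
row 2: denom=8−3·3/8=55/8; d'=(60−3·-15/2)/(55/8)=12
back: M2=12
back: M1=-15/2−3/8·12=-12
M: M0=0, M1=-12, M2=12, M3=0
seg 0: a=-5, c=M0/2=0, d=(M1−M0)/(6·1)=-2, b=Δ0−h0·(2M0+M1)/6=10
seg 1: a=3, c=M1/2=-6, d=(M2−M1)/(6·3)=4/3, b=Δ1−h1·(2M1+M2)/6=4
seg 2: a=-3, c=M2/2=6, d=(M3−M2)/(6·1)=-2, b=Δ2−h2·(2M2+M3)/6=4
t_q=13/4 → seg 1, τ=9/4; S=3+4·τ+-6·τ²+4/3·τ³=-51/16

  seg 0: a=-5 b=10 c=0 d=-2
  seg 1: a=3 b=4 c=-6 d=4/3
  seg 2: a=-3 b=4 c=6 d=-2
S(13/4) = -51/16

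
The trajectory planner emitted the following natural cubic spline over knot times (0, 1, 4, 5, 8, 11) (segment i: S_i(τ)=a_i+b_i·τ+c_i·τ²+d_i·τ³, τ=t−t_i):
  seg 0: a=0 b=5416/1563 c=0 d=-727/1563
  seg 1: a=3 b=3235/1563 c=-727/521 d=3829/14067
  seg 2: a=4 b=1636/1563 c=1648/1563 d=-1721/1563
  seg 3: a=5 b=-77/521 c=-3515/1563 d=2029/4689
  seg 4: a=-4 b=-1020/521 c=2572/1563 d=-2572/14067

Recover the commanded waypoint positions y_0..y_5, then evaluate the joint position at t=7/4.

y_0=0 y_1=3 y_2=4 y_3=5 y_4=-4 y_5=0
S(7/4) = 129449/33344

y_0 = S_0(0) = a_0 = 0
y_1 = S_1(0) = a_1 = 3
y_2 = S_2(0) = a_2 = 4
y_3 = S_3(0) = a_3 = 5
y_4 = S_4(0) = a_4 = -4
y_5 = S_4(3) = 0
t_q=7/4 is in segment 1 (τ=3/4); S_1(τ)=129449/33344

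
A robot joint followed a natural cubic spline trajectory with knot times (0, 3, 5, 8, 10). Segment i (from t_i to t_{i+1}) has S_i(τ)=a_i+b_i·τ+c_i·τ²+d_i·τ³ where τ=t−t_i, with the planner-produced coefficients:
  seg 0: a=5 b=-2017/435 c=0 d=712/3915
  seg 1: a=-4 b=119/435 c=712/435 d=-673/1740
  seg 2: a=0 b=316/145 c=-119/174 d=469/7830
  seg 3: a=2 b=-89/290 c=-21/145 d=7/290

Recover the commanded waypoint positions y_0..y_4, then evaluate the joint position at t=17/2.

y_0=5 y_1=-4 y_2=0 y_3=2 y_4=1
S(17/2) = 4207/2320

y_0 = S_0(0) = a_0 = 5
y_1 = S_1(0) = a_1 = -4
y_2 = S_2(0) = a_2 = 0
y_3 = S_3(0) = a_3 = 2
y_4 = S_3(2) = 1
t_q=17/2 is in segment 3 (τ=1/2); S_3(τ)=4207/2320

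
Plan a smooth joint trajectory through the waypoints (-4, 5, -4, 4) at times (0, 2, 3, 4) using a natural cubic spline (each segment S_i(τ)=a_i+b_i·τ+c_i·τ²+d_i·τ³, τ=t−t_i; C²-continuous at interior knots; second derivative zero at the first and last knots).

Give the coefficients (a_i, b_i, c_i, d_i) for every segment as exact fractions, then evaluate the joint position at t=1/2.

Δ: Δ0=9/2, Δ1=-9, Δ2=8
row 1: diag=6, rhs=-81; c'=1/6, d'=-27/2
row 2: denom=4−1·1/6=23/6; d'=(102−1·-27/2)/(23/6)=693/23
back: M2=693/23
back: M1=-27/2−1/6·693/23=-426/23
M: M0=0, M1=-426/23, M2=693/23, M3=0
seg 0: a=-4, c=M0/2=0, d=(M1−M0)/(6·2)=-71/46, b=Δ0−h0·(2M0+M1)/6=491/46
seg 1: a=5, c=M1/2=-213/23, d=(M2−M1)/(6·1)=373/46, b=Δ1−h1·(2M1+M2)/6=-361/46
seg 2: a=-4, c=M2/2=693/46, d=(M3−M2)/(6·1)=-231/46, b=Δ2−h2·(2M2+M3)/6=-47/23
t_q=1/2 → seg 0, τ=1/2; S=-4+491/46·τ+0·τ²+-71/46·τ³=421/368

  seg 0: a=-4 b=491/46 c=0 d=-71/46
  seg 1: a=5 b=-361/46 c=-213/23 d=373/46
  seg 2: a=-4 b=-47/23 c=693/46 d=-231/46
S(1/2) = 421/368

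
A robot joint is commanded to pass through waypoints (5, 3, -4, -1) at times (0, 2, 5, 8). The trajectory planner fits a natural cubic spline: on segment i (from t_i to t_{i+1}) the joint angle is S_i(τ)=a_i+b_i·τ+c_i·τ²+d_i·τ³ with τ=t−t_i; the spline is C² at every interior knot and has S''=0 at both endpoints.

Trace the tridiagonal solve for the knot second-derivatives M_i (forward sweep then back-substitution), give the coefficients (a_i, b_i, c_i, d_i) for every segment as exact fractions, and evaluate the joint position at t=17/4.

  seg 0: a=5 b=-59/111 c=0 d=-13/111
  seg 1: a=3 b=-215/111 c=-26/37 d=190/999
  seg 2: a=-4 b=-113/111 c=112/111 d=-112/999
S(17/4) = -3255/1184

Δ: Δ0=-1, Δ1=-7/3, Δ2=1
row 1: diag=10, rhs=-8; c'=3/10, d'=-4/5
row 2: denom=12−3·3/10=111/10; d'=(20−3·-4/5)/(111/10)=224/111
back: M2=224/111
back: M1=-4/5−3/10·224/111=-52/37
M: M0=0, M1=-52/37, M2=224/111, M3=0
seg 0: a=5, c=M0/2=0, d=(M1−M0)/(6·2)=-13/111, b=Δ0−h0·(2M0+M1)/6=-59/111
seg 1: a=3, c=M1/2=-26/37, d=(M2−M1)/(6·3)=190/999, b=Δ1−h1·(2M1+M2)/6=-215/111
seg 2: a=-4, c=M2/2=112/111, d=(M3−M2)/(6·3)=-112/999, b=Δ2−h2·(2M2+M3)/6=-113/111
t_q=17/4 → seg 1, τ=9/4; S=3+-215/111·τ+-26/37·τ²+190/999·τ³=-3255/1184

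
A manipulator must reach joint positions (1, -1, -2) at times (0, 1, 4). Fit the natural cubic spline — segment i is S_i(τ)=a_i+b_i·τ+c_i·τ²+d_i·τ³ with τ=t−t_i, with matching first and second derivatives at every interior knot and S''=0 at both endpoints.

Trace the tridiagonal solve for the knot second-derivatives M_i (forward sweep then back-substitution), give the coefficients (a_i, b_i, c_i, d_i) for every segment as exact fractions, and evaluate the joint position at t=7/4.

Δ: Δ0=-2, Δ1=-1/3
row 1: diag=8, rhs=10; c'=3/8, d'=5/4
back: M1=5/4
M: M0=0, M1=5/4, M2=0
seg 0: a=1, c=M0/2=0, d=(M1−M0)/(6·1)=5/24, b=Δ0−h0·(2M0+M1)/6=-53/24
seg 1: a=-1, c=M1/2=5/8, d=(M2−M1)/(6·3)=-5/72, b=Δ1−h1·(2M1+M2)/6=-19/12
t_q=7/4 → seg 1, τ=3/4; S=-1+-19/12·τ+5/8·τ²+-5/72·τ³=-955/512

  seg 0: a=1 b=-53/24 c=0 d=5/24
  seg 1: a=-1 b=-19/12 c=5/8 d=-5/72
S(7/4) = -955/512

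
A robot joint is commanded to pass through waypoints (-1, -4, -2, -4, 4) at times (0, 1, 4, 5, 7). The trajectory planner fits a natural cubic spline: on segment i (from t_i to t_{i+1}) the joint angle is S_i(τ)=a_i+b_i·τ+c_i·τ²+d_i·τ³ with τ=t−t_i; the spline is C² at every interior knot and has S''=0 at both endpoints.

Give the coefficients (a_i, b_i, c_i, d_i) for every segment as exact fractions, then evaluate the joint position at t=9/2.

  seg 0: a=-1 b=-3613/966 c=0 d=715/966
  seg 1: a=-4 b=-734/483 c=715/322 d=-1441/2898
  seg 2: a=-2 b=-1567/966 c=-363/161 d=259/138
  seg 3: a=-4 b=-242/483 c=1087/322 d=-1087/1932
S(9/2) = -8089/2576

Δ: Δ0=-3, Δ1=2/3, Δ2=-2, Δ3=4
row 1: diag=8, rhs=22; c'=3/8, d'=11/4
row 2: denom=8−3·3/8=55/8; d'=(-16−3·11/4)/(55/8)=-194/55
row 3: denom=6−1·8/55=322/55; d'=(36−1·-194/55)/(322/55)=1087/161
back: M3=1087/161
back: M2=-194/55−8/55·1087/161=-726/161
back: M1=11/4−3/8·-726/161=715/161
M: M0=0, M1=715/161, M2=-726/161, M3=1087/161, M4=0
seg 0: a=-1, c=M0/2=0, d=(M1−M0)/(6·1)=715/966, b=Δ0−h0·(2M0+M1)/6=-3613/966
seg 1: a=-4, c=M1/2=715/322, d=(M2−M1)/(6·3)=-1441/2898, b=Δ1−h1·(2M1+M2)/6=-734/483
seg 2: a=-2, c=M2/2=-363/161, d=(M3−M2)/(6·1)=259/138, b=Δ2−h2·(2M2+M3)/6=-1567/966
seg 3: a=-4, c=M3/2=1087/322, d=(M4−M3)/(6·2)=-1087/1932, b=Δ3−h3·(2M3+M4)/6=-242/483
t_q=9/2 → seg 2, τ=1/2; S=-2+-1567/966·τ+-363/161·τ²+259/138·τ³=-8089/2576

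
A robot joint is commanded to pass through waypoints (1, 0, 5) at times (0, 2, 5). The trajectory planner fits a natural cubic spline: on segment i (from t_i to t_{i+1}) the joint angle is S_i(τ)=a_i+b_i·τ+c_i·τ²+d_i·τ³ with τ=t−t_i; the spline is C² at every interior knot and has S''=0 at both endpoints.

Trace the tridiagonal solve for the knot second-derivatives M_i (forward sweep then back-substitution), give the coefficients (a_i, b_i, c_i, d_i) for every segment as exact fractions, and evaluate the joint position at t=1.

Δ: Δ0=-1/2, Δ1=5/3
row 1: diag=10, rhs=13; c'=3/10, d'=13/10
back: M1=13/10
M: M0=0, M1=13/10, M2=0
seg 0: a=1, c=M0/2=0, d=(M1−M0)/(6·2)=13/120, b=Δ0−h0·(2M0+M1)/6=-14/15
seg 1: a=0, c=M1/2=13/20, d=(M2−M1)/(6·3)=-13/180, b=Δ1−h1·(2M1+M2)/6=11/30
t_q=1 → seg 0, τ=1; S=1+-14/15·τ+0·τ²+13/120·τ³=7/40

  seg 0: a=1 b=-14/15 c=0 d=13/120
  seg 1: a=0 b=11/30 c=13/20 d=-13/180
S(1) = 7/40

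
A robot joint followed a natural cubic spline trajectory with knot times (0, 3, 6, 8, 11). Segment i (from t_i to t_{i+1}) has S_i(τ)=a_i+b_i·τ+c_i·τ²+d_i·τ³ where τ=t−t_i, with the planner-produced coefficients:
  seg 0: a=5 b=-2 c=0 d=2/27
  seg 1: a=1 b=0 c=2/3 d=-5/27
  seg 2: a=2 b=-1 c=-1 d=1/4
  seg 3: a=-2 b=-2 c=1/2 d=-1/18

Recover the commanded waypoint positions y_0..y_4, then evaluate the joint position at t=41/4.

y_0 = S_0(0) = a_0 = 5
y_1 = S_1(0) = a_1 = 1
y_2 = S_2(0) = a_2 = 2
y_3 = S_3(0) = a_3 = -2
y_4 = S_3(3) = -5
t_q=41/4 is in segment 3 (τ=9/4); S_3(τ)=-589/128

y_0=5 y_1=1 y_2=2 y_3=-2 y_4=-5
S(41/4) = -589/128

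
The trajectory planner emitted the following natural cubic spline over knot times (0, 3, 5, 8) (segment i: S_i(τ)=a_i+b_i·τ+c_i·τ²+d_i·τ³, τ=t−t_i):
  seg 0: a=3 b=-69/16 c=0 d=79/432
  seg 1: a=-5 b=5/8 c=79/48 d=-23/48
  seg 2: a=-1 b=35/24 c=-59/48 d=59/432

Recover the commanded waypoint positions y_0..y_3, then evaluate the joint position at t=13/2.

y_0=3 y_1=-5 y_2=-1 y_3=-4
S(13/2) = -143/128

y_0 = S_0(0) = a_0 = 3
y_1 = S_1(0) = a_1 = -5
y_2 = S_2(0) = a_2 = -1
y_3 = S_2(3) = -4
t_q=13/2 is in segment 2 (τ=3/2); S_2(τ)=-143/128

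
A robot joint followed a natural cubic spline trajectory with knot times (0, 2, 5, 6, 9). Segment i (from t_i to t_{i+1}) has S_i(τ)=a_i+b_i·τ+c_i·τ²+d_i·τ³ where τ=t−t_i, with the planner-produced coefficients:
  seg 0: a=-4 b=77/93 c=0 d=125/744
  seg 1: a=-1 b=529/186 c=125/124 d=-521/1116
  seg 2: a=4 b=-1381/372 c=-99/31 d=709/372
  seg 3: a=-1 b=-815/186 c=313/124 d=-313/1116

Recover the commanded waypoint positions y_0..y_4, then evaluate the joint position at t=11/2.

y_0=-4 y_1=-1 y_2=4 y_3=-1 y_4=1
S(11/2) = 1571/992

y_0 = S_0(0) = a_0 = -4
y_1 = S_1(0) = a_1 = -1
y_2 = S_2(0) = a_2 = 4
y_3 = S_3(0) = a_3 = -1
y_4 = S_3(3) = 1
t_q=11/2 is in segment 2 (τ=1/2); S_2(τ)=1571/992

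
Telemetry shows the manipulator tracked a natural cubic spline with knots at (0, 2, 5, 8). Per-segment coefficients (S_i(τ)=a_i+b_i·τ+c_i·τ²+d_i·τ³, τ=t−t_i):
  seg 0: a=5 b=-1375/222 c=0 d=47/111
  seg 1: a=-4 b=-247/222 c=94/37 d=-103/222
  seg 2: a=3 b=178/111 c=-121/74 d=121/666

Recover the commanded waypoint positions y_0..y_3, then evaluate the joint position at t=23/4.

y_0 = S_0(0) = a_0 = 5
y_1 = S_1(0) = a_1 = -4
y_2 = S_2(0) = a_2 = 3
y_3 = S_2(3) = -2
t_q=23/4 is in segment 2 (τ=3/4); S_2(τ)=15911/4736

y_0=5 y_1=-4 y_2=3 y_3=-2
S(23/4) = 15911/4736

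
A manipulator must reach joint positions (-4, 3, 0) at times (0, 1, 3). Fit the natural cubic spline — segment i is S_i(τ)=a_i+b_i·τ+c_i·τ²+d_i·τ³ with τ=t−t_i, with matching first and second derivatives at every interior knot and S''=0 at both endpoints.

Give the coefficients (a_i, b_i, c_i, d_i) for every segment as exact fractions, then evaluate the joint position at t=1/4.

Δ: Δ0=7, Δ1=-3/2
row 1: diag=6, rhs=-51; c'=1/3, d'=-17/2
back: M1=-17/2
M: M0=0, M1=-17/2, M2=0
seg 0: a=-4, c=M0/2=0, d=(M1−M0)/(6·1)=-17/12, b=Δ0−h0·(2M0+M1)/6=101/12
seg 1: a=3, c=M1/2=-17/4, d=(M2−M1)/(6·2)=17/24, b=Δ1−h1·(2M1+M2)/6=25/6
t_q=1/4 → seg 0, τ=1/4; S=-4+101/12·τ+0·τ²+-17/12·τ³=-491/256

  seg 0: a=-4 b=101/12 c=0 d=-17/12
  seg 1: a=3 b=25/6 c=-17/4 d=17/24
S(1/4) = -491/256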